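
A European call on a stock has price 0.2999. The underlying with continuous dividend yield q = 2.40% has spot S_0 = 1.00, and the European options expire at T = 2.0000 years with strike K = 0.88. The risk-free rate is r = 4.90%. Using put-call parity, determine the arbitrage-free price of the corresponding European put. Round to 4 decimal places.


Answer: Put price = 0.1446

Derivation:
Put-call parity: C - P = S_0 * exp(-qT) - K * exp(-rT).
S_0 * exp(-qT) = 1.0000 * 0.95313379 = 0.95313379
K * exp(-rT) = 0.8800 * 0.90664890 = 0.79785104
P = C - S*exp(-qT) + K*exp(-rT)
P = 0.2999 - 0.95313379 + 0.79785104 = 0.1446


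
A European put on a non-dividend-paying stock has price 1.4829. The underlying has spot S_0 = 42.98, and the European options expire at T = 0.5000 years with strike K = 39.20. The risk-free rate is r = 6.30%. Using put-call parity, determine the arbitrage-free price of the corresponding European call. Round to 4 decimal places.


Put-call parity: C - P = S_0 * exp(-qT) - K * exp(-rT).
S_0 * exp(-qT) = 42.9800 * 1.00000000 = 42.98000000
K * exp(-rT) = 39.2000 * 0.96899096 = 37.98444549
C = P + S*exp(-qT) - K*exp(-rT)
C = 1.4829 + 42.98000000 - 37.98444549 = 6.4785

Answer: Call price = 6.4785


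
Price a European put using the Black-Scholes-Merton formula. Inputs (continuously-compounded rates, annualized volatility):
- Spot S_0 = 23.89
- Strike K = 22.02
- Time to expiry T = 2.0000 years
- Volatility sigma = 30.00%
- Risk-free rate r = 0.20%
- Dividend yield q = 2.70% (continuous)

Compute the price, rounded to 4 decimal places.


d1 = (ln(S/K) + (r - q + 0.5*sigma^2) * T) / (sigma * sqrt(T)) = 0.28639906
d2 = d1 - sigma * sqrt(T) = -0.13786501
exp(-rT) = 0.99600799; exp(-qT) = 0.94743211
P = K * exp(-rT) * N(-d2) - S_0 * exp(-qT) * N(-d1)
N(-d1) = 0.38728625; N(-d2) = 0.55482645
P = 22.0200 * 0.99600799 * 0.55482645 - 23.8900 * 0.94743211 * 0.38728625 = 3.4026

Answer: Price = 3.4026


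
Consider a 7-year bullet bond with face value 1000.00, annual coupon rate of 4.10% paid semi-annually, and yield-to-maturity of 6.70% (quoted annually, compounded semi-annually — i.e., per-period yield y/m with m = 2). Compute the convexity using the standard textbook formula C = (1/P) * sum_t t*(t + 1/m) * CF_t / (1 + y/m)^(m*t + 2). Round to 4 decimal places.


Answer: Convexity = 40.5984

Derivation:
Coupon per period c = face * coupon_rate / m = 20.500000
Periods per year m = 2; per-period yield y/m = 0.033500
Number of cashflows N = 14
Cashflows (t years, CF_t, discount factor 1/(1+y/m)^(m*t), PV):
  t = 0.5000: CF_t = 20.500000, DF = 0.967586, PV = 19.835510
  t = 1.0000: CF_t = 20.500000, DF = 0.936222, PV = 19.192560
  t = 1.5000: CF_t = 20.500000, DF = 0.905876, PV = 18.570450
  t = 2.0000: CF_t = 20.500000, DF = 0.876512, PV = 17.968505
  t = 2.5000: CF_t = 20.500000, DF = 0.848101, PV = 17.386071
  t = 3.0000: CF_t = 20.500000, DF = 0.820611, PV = 16.822517
  t = 3.5000: CF_t = 20.500000, DF = 0.794011, PV = 16.277230
  t = 4.0000: CF_t = 20.500000, DF = 0.768274, PV = 15.749618
  t = 4.5000: CF_t = 20.500000, DF = 0.743371, PV = 15.239107
  t = 5.0000: CF_t = 20.500000, DF = 0.719275, PV = 14.745145
  t = 5.5000: CF_t = 20.500000, DF = 0.695961, PV = 14.267194
  t = 6.0000: CF_t = 20.500000, DF = 0.673402, PV = 13.804735
  t = 6.5000: CF_t = 20.500000, DF = 0.651574, PV = 13.357267
  t = 7.0000: CF_t = 1020.500000, DF = 0.630454, PV = 643.378103
Price P = sum_t PV_t = 856.594012
Convexity numerator sum_t t*(t + 1/m) * CF_t / (1+y/m)^(m*t + 2):
  t = 0.5000: term = 9.285225
  t = 1.0000: term = 26.952757
  t = 1.5000: term = 52.158214
  t = 2.0000: term = 84.112585
  t = 2.5000: term = 122.079223
  t = 3.0000: term = 165.370985
  t = 3.5000: term = 213.347505
  t = 4.0000: term = 265.412612
  t = 4.5000: term = 321.011868
  t = 5.0000: term = 379.630226
  t = 5.5000: term = 440.789812
  t = 6.0000: term = 504.047813
  t = 6.5000: term = 568.994467
  t = 7.0000: term = 31623.112790
Convexity = (1/P) * sum = 34776.306081 / 856.594012 = 40.598353


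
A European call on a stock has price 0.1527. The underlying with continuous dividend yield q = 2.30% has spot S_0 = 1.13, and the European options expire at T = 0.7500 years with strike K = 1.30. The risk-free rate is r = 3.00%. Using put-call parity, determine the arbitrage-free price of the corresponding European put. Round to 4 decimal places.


Answer: Put price = 0.3131

Derivation:
Put-call parity: C - P = S_0 * exp(-qT) - K * exp(-rT).
S_0 * exp(-qT) = 1.1300 * 0.98289793 = 1.11067466
K * exp(-rT) = 1.3000 * 0.97775124 = 1.27107661
P = C - S*exp(-qT) + K*exp(-rT)
P = 0.1527 - 1.11067466 + 1.27107661 = 0.3131


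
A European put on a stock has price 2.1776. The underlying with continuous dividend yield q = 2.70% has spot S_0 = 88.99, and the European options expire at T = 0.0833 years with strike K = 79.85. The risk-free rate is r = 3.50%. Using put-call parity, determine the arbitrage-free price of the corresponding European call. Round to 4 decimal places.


Put-call parity: C - P = S_0 * exp(-qT) - K * exp(-rT).
S_0 * exp(-qT) = 88.9900 * 0.99775343 = 88.79007750
K * exp(-rT) = 79.8500 * 0.99708875 = 79.61753636
C = P + S*exp(-qT) - K*exp(-rT)
C = 2.1776 + 88.79007750 - 79.61753636 = 11.3501

Answer: Call price = 11.3501


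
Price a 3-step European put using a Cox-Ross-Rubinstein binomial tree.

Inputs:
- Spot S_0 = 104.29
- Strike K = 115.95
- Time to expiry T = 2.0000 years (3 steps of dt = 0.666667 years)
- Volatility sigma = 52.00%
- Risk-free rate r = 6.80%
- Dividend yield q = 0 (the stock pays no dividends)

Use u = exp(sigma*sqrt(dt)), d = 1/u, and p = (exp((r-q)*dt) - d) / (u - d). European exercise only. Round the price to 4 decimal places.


Answer: Price = V(0,0) = 29.7633

Derivation:
dt = T/N = 0.666667
u = exp(sigma*sqrt(dt)) = 1.528945; d = 1/u = 0.654046
p = (exp((r-q)*dt) - d) / (u - d) = 0.448430
Discount per step: exp(-r*dt) = 0.955679
Stock lattice S(k, i) with i counting down-moves:
  k=0: S(0,0) = 104.2900
  k=1: S(1,0) = 159.4537; S(1,1) = 68.2104
  k=2: S(2,0) = 243.7960; S(2,1) = 104.2900; S(2,2) = 44.6127
  k=3: S(3,0) = 372.7508; S(3,1) = 159.4537; S(3,2) = 68.2104; S(3,3) = 29.1788
Terminal payoffs V(N, i) = max(K - S_T, 0):
  V(3,0) = 0.000000; V(3,1) = 0.000000; V(3,2) = 47.739586; V(3,3) = 86.771247
Backward induction: V(k, i) = exp(-r*dt) * [p * V(k+1, i) + (1-p) * V(k+1, i+1)].
  V(2,0) = exp(-r*dt) * [p*0.000000 + (1-p)*0.000000] = 0.000000
  V(2,1) = exp(-r*dt) * [p*0.000000 + (1-p)*47.739586] = 25.164688
  V(2,2) = exp(-r*dt) * [p*47.739586 + (1-p)*86.771247] = 66.198244
  V(1,0) = exp(-r*dt) * [p*0.000000 + (1-p)*25.164688] = 13.264915
  V(1,1) = exp(-r*dt) * [p*25.164688 + (1-p)*66.198244] = 45.679139
  V(0,0) = exp(-r*dt) * [p*13.264915 + (1-p)*45.679139] = 29.763319


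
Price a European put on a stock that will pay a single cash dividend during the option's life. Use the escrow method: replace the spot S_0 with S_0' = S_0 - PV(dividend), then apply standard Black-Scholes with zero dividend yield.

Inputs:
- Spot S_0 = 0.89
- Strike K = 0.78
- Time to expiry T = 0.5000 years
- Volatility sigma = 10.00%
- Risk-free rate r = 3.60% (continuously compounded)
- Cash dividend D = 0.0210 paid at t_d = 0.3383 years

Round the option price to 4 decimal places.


Answer: Price = 0.0009

Derivation:
PV(D) = D * exp(-r * t_d) = 0.0210 * 0.98789506 = 0.02074580
S_0' = S_0 - PV(D) = 0.8900 - 0.02074580 = 0.86925420
d1 = (ln(S_0'/K) + (r + sigma^2/2)*T) / (sigma*sqrt(T)) = 1.82209661
d2 = d1 - sigma*sqrt(T) = 1.75138594
exp(-rT) = 0.98216103
N(-d1) = 0.03422016; N(-d2) = 0.03993973
P = K * exp(-rT) * N(-d2) - S_0' * N(-d1) = 0.7800 * 0.98216103 * 0.03993973 - 0.86925420 * 0.03422016 = 0.0009


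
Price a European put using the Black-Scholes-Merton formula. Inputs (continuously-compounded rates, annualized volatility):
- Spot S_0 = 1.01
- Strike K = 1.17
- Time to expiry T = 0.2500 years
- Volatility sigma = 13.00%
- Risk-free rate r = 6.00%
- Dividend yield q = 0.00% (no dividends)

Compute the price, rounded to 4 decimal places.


d1 = (ln(S/K) + (r - q + 0.5*sigma^2) * T) / (sigma * sqrt(T)) = -1.99909105
d2 = d1 - sigma * sqrt(T) = -2.06409105
exp(-rT) = 0.98511194; exp(-qT) = 1.00000000
P = K * exp(-rT) * N(-d2) - S_0 * exp(-qT) * N(-d1)
N(-d1) = 0.97720075; N(-d2) = 0.98049546
P = 1.1700 * 0.98511194 * 0.98049546 - 1.0100 * 1.00000000 * 0.97720075 = 0.1431

Answer: Price = 0.1431


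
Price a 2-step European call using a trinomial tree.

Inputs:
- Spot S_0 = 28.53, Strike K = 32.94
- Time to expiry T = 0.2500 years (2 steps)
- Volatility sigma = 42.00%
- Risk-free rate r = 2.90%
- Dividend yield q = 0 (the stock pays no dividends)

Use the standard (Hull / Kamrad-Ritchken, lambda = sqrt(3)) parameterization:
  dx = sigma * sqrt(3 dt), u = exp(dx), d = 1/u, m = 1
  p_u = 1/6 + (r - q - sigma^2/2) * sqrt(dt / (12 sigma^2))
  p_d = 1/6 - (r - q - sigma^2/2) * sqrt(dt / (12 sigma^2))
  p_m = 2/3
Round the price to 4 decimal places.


Answer: Price = V(0,0) = 1.1381

Derivation:
dt = T/N = 0.125000; dx = sigma*sqrt(3*dt) = 0.257196
u = exp(dx) = 1.293299; d = 1/u = 0.773216
p_u = 0.152281, p_m = 0.666667, p_d = 0.181053
Discount per step: exp(-r*dt) = 0.996382
Stock lattice S(k, j) with j the centered position index:
  k=0: S(0,+0) = 28.5300
  k=1: S(1,-1) = 22.0599; S(1,+0) = 28.5300; S(1,+1) = 36.8978
  k=2: S(2,-2) = 17.0570; S(2,-1) = 22.0599; S(2,+0) = 28.5300; S(2,+1) = 36.8978; S(2,+2) = 47.7199
Terminal payoffs V(N, j) = max(S_T - K, 0):
  V(2,-2) = 0.000000; V(2,-1) = 0.000000; V(2,+0) = 0.000000; V(2,+1) = 3.957824; V(2,+2) = 14.779924
Backward induction: V(k, j) = exp(-r*dt) * [p_u * V(k+1, j+1) + p_m * V(k+1, j) + p_d * V(k+1, j-1)]
  V(1,-1) = exp(-r*dt) * [p_u*0.000000 + p_m*0.000000 + p_d*0.000000] = 0.000000
  V(1,+0) = exp(-r*dt) * [p_u*3.957824 + p_m*0.000000 + p_d*0.000000] = 0.600520
  V(1,+1) = exp(-r*dt) * [p_u*14.779924 + p_m*3.957824 + p_d*0.000000] = 4.871556
  V(0,+0) = exp(-r*dt) * [p_u*4.871556 + p_m*0.600520 + p_d*0.000000] = 1.138058


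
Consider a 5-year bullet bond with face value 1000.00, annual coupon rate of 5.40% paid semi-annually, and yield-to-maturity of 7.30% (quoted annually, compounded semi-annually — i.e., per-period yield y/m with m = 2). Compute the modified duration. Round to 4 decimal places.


Answer: Modified duration = 4.2646

Derivation:
Coupon per period c = face * coupon_rate / m = 27.000000
Periods per year m = 2; per-period yield y/m = 0.036500
Number of cashflows N = 10
Cashflows (t years, CF_t, discount factor 1/(1+y/m)^(m*t), PV):
  t = 0.5000: CF_t = 27.000000, DF = 0.964785, PV = 26.049204
  t = 1.0000: CF_t = 27.000000, DF = 0.930811, PV = 25.131890
  t = 1.5000: CF_t = 27.000000, DF = 0.898033, PV = 24.246879
  t = 2.0000: CF_t = 27.000000, DF = 0.866409, PV = 23.393033
  t = 2.5000: CF_t = 27.000000, DF = 0.835898, PV = 22.569255
  t = 3.0000: CF_t = 27.000000, DF = 0.806462, PV = 21.774487
  t = 3.5000: CF_t = 27.000000, DF = 0.778063, PV = 21.007705
  t = 4.0000: CF_t = 27.000000, DF = 0.750664, PV = 20.267926
  t = 4.5000: CF_t = 27.000000, DF = 0.724230, PV = 19.554198
  t = 5.0000: CF_t = 1027.000000, DF = 0.698726, PV = 717.591655
Price P = sum_t PV_t = 921.586232
First compute Macaulay numerator sum_t t * PV_t:
  t * PV_t at t = 0.5000: 13.024602
  t * PV_t at t = 1.0000: 25.131890
  t * PV_t at t = 1.5000: 36.370318
  t * PV_t at t = 2.0000: 46.786067
  t * PV_t at t = 2.5000: 56.423139
  t * PV_t at t = 3.0000: 65.323460
  t * PV_t at t = 3.5000: 73.526969
  t * PV_t at t = 4.0000: 81.071705
  t * PV_t at t = 4.5000: 87.993891
  t * PV_t at t = 5.0000: 3587.958273
Macaulay duration D = 4073.610313 / 921.586232 = 4.420216
Modified duration = D / (1 + y/m) = 4.420216 / (1 + 0.036500) = 4.264560


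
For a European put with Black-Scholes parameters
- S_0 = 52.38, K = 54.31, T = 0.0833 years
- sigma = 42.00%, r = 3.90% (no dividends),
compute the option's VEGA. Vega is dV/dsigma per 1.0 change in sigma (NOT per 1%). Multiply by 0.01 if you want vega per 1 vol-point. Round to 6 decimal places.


d1 = -0.2110866160; d2 = -0.3323059214
phi(d1) = 0.3901526084; exp(-qT) = 1.0000000000; exp(-rT) = 0.9967565713
Vega = S * exp(-qT) * phi(d1) * sqrt(T) = 52.3800 * 1.0000000000 * 0.3901526084 * 0.2886173938 = 5.898241

Answer: Vega = 5.898241


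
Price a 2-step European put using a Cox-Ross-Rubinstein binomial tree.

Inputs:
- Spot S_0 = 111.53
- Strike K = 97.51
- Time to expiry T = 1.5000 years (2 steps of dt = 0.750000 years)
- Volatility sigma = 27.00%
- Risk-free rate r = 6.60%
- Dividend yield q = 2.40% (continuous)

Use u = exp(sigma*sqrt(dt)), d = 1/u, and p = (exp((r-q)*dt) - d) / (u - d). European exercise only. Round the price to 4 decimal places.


dt = T/N = 0.750000
u = exp(sigma*sqrt(dt)) = 1.263426; d = 1/u = 0.791499
p = (exp((r-q)*dt) - d) / (u - d) = 0.509618
Discount per step: exp(-r*dt) = 0.951705
Stock lattice S(k, i) with i counting down-moves:
  k=0: S(0,0) = 111.5300
  k=1: S(1,0) = 140.9099; S(1,1) = 88.2759
  k=2: S(2,0) = 178.0292; S(2,1) = 111.5300; S(2,2) = 69.8702
Terminal payoffs V(N, i) = max(K - S_T, 0):
  V(2,0) = 0.000000; V(2,1) = 0.000000; V(2,2) = 27.639754
Backward induction: V(k, i) = exp(-r*dt) * [p * V(k+1, i) + (1-p) * V(k+1, i+1)].
  V(1,0) = exp(-r*dt) * [p*0.000000 + (1-p)*0.000000] = 0.000000
  V(1,1) = exp(-r*dt) * [p*0.000000 + (1-p)*27.639754] = 12.899442
  V(0,0) = exp(-r*dt) * [p*0.000000 + (1-p)*12.899442] = 6.020155

Answer: Price = V(0,0) = 6.0202


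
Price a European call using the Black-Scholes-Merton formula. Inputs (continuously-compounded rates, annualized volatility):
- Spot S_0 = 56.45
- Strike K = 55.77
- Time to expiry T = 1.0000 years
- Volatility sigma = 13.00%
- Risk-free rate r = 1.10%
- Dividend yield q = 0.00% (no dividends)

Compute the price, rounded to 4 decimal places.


Answer: Price = 3.5827

Derivation:
d1 = (ln(S/K) + (r - q + 0.5*sigma^2) * T) / (sigma * sqrt(T)) = 0.24284000
d2 = d1 - sigma * sqrt(T) = 0.11284000
exp(-rT) = 0.98906028; exp(-qT) = 1.00000000
C = S_0 * exp(-qT) * N(d1) - K * exp(-rT) * N(d2)
N(d1) = 0.59593533; N(d2) = 0.54492130
C = 56.4500 * 1.00000000 * 0.59593533 - 55.7700 * 0.98906028 * 0.54492130 = 3.5827


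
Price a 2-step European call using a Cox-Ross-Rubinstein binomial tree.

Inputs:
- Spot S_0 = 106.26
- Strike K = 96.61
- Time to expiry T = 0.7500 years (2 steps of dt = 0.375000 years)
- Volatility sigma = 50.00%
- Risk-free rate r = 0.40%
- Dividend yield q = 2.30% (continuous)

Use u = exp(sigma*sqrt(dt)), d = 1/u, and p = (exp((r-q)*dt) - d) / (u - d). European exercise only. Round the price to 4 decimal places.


Answer: Price = V(0,0) = 21.5405

Derivation:
dt = T/N = 0.375000
u = exp(sigma*sqrt(dt)) = 1.358235; d = 1/u = 0.736250
p = (exp((r-q)*dt) - d) / (u - d) = 0.412631
Discount per step: exp(-r*dt) = 0.998501
Stock lattice S(k, i) with i counting down-moves:
  k=0: S(0,0) = 106.2600
  k=1: S(1,0) = 144.3261; S(1,1) = 78.2339
  k=2: S(2,0) = 196.0288; S(2,1) = 106.2600; S(2,2) = 57.5996
Terminal payoffs V(N, i) = max(S_T - K, 0):
  V(2,0) = 99.418755; V(2,1) = 9.650000; V(2,2) = 0.000000
Backward induction: V(k, i) = exp(-r*dt) * [p * V(k+1, i) + (1-p) * V(k+1, i+1)].
  V(1,0) = exp(-r*dt) * [p*99.418755 + (1-p)*9.650000] = 46.621420
  V(1,1) = exp(-r*dt) * [p*9.650000 + (1-p)*0.000000] = 3.975924
  V(0,0) = exp(-r*dt) * [p*46.621420 + (1-p)*3.975924] = 21.540459


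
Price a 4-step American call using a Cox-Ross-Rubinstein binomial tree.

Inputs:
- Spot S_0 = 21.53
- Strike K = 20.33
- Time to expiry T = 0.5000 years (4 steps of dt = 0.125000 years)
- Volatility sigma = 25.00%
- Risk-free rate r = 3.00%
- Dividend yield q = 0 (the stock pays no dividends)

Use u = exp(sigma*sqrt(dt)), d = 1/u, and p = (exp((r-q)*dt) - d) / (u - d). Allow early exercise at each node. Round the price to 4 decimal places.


Answer: Price = V(0,0) = 2.3913

Derivation:
dt = T/N = 0.125000
u = exp(sigma*sqrt(dt)) = 1.092412; d = 1/u = 0.915405
p = (exp((r-q)*dt) - d) / (u - d) = 0.499143
Discount per step: exp(-r*dt) = 0.996257
Stock lattice S(k, i) with i counting down-moves:
  k=0: S(0,0) = 21.5300
  k=1: S(1,0) = 23.5196; S(1,1) = 19.7087
  k=2: S(2,0) = 25.6931; S(2,1) = 21.5300; S(2,2) = 18.0414
  k=3: S(3,0) = 28.0675; S(3,1) = 23.5196; S(3,2) = 19.7087; S(3,3) = 16.5152
  k=4: S(4,0) = 30.6613; S(4,1) = 25.6931; S(4,2) = 21.5300; S(4,3) = 18.0414; S(4,4) = 15.1181
Terminal payoffs V(N, i) = max(S_T - K, 0):
  V(4,0) = 10.331282; V(4,1) = 5.363139; V(4,2) = 1.200000; V(4,3) = 0.000000; V(4,4) = 0.000000
Backward induction: V(k, i) = exp(-r*dt) * [p * V(k+1, i) + (1-p) * V(k+1, i+1)]; then take max(V_cont, immediate exercise) for American.
  V(3,0) = exp(-r*dt) * [p*10.331282 + (1-p)*5.363139] = 7.813596; exercise = 7.737501; V(3,0) = max -> 7.813596
  V(3,1) = exp(-r*dt) * [p*5.363139 + (1-p)*1.200000] = 3.265731; exercise = 3.189636; V(3,1) = max -> 3.265731
  V(3,2) = exp(-r*dt) * [p*1.200000 + (1-p)*0.000000] = 0.596729; exercise = 0.000000; V(3,2) = max -> 0.596729
  V(3,3) = exp(-r*dt) * [p*0.000000 + (1-p)*0.000000] = 0.000000; exercise = 0.000000; V(3,3) = max -> 0.000000
  V(2,0) = exp(-r*dt) * [p*7.813596 + (1-p)*3.265731] = 5.515044; exercise = 5.363139; V(2,0) = max -> 5.515044
  V(2,1) = exp(-r*dt) * [p*3.265731 + (1-p)*0.596729] = 1.921722; exercise = 1.200000; V(2,1) = max -> 1.921722
  V(2,2) = exp(-r*dt) * [p*0.596729 + (1-p)*0.000000] = 0.296738; exercise = 0.000000; V(2,2) = max -> 0.296738
  V(1,0) = exp(-r*dt) * [p*5.515044 + (1-p)*1.921722] = 3.701396; exercise = 3.189636; V(1,0) = max -> 3.701396
  V(1,1) = exp(-r*dt) * [p*1.921722 + (1-p)*0.296738] = 1.103690; exercise = 0.000000; V(1,1) = max -> 1.103690
  V(0,0) = exp(-r*dt) * [p*3.701396 + (1-p)*1.103690] = 2.391332; exercise = 1.200000; V(0,0) = max -> 2.391332


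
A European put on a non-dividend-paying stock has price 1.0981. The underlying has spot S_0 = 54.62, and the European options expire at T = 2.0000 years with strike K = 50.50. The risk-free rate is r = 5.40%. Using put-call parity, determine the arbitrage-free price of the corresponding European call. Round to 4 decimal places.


Put-call parity: C - P = S_0 * exp(-qT) - K * exp(-rT).
S_0 * exp(-qT) = 54.6200 * 1.00000000 = 54.62000000
K * exp(-rT) = 50.5000 * 0.89762760 = 45.33019362
C = P + S*exp(-qT) - K*exp(-rT)
C = 1.0981 + 54.62000000 - 45.33019362 = 10.3879

Answer: Call price = 10.3879


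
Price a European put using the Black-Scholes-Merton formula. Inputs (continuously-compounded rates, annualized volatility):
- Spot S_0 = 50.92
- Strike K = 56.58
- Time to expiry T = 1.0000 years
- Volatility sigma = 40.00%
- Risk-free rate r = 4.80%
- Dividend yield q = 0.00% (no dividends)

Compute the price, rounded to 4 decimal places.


d1 = (ln(S/K) + (r - q + 0.5*sigma^2) * T) / (sigma * sqrt(T)) = 0.05650052
d2 = d1 - sigma * sqrt(T) = -0.34349948
exp(-rT) = 0.95313379; exp(-qT) = 1.00000000
P = K * exp(-rT) * N(-d2) - S_0 * exp(-qT) * N(-d1)
N(-d1) = 0.47747154; N(-d2) = 0.63438863
P = 56.5800 * 0.95313379 * 0.63438863 - 50.9200 * 1.00000000 * 0.47747154 = 9.8987

Answer: Price = 9.8987


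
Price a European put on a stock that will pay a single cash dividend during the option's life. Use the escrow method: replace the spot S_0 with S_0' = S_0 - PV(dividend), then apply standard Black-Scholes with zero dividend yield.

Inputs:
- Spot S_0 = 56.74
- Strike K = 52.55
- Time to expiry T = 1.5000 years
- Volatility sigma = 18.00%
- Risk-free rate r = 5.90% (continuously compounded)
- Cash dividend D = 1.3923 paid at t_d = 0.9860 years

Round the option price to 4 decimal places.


Answer: Price = 1.7827

Derivation:
PV(D) = D * exp(-r * t_d) = 1.3923 * 0.94348577 = 1.31361523
S_0' = S_0 - PV(D) = 56.7400 - 1.31361523 = 55.42638477
d1 = (ln(S_0'/K) + (r + sigma^2/2)*T) / (sigma*sqrt(T)) = 0.75340245
d2 = d1 - sigma*sqrt(T) = 0.53294838
exp(-rT) = 0.91530311
N(-d1) = 0.22560405; N(-d2) = 0.29703466
P = K * exp(-rT) * N(-d2) - S_0' * N(-d1) = 52.5500 * 0.91530311 * 0.29703466 - 55.42638477 * 0.22560405 = 1.7827


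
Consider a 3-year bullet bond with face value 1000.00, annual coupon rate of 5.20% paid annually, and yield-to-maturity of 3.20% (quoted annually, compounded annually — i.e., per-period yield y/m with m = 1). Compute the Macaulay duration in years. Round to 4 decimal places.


Answer: Macaulay duration = 2.8584 years

Derivation:
Coupon per period c = face * coupon_rate / m = 52.000000
Periods per year m = 1; per-period yield y/m = 0.032000
Number of cashflows N = 3
Cashflows (t years, CF_t, discount factor 1/(1+y/m)^(m*t), PV):
  t = 1.0000: CF_t = 52.000000, DF = 0.968992, PV = 50.387597
  t = 2.0000: CF_t = 52.000000, DF = 0.938946, PV = 48.825191
  t = 3.0000: CF_t = 1052.000000, DF = 0.909831, PV = 957.142604
Price P = sum_t PV_t = 1056.355392
Macaulay numerator sum_t t * PV_t:
  t * PV_t at t = 1.0000: 50.387597
  t * PV_t at t = 2.0000: 97.650382
  t * PV_t at t = 3.0000: 2871.427813
Macaulay duration D = (sum_t t * PV_t) / P = 3019.465791 / 1056.355392 = 2.858381


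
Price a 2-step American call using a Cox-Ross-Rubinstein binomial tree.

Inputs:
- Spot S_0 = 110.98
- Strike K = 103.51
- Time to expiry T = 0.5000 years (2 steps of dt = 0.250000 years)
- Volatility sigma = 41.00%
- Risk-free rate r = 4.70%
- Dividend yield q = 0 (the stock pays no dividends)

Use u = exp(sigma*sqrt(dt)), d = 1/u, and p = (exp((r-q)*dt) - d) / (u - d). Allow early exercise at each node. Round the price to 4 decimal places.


Answer: Price = V(0,0) = 17.8346

Derivation:
dt = T/N = 0.250000
u = exp(sigma*sqrt(dt)) = 1.227525; d = 1/u = 0.814647
p = (exp((r-q)*dt) - d) / (u - d) = 0.477555
Discount per step: exp(-r*dt) = 0.988319
Stock lattice S(k, i) with i counting down-moves:
  k=0: S(0,0) = 110.9800
  k=1: S(1,0) = 136.2307; S(1,1) = 90.4096
  k=2: S(2,0) = 167.2266; S(2,1) = 110.9800; S(2,2) = 73.6519
Terminal payoffs V(N, i) = max(S_T - K, 0):
  V(2,0) = 63.716638; V(2,1) = 7.470000; V(2,2) = 0.000000
Backward induction: V(k, i) = exp(-r*dt) * [p * V(k+1, i) + (1-p) * V(k+1, i+1)]; then take max(V_cont, immediate exercise) for American.
  V(1,0) = exp(-r*dt) * [p*63.716638 + (1-p)*7.470000] = 33.929857; exercise = 32.720732; V(1,0) = max -> 33.929857
  V(1,1) = exp(-r*dt) * [p*7.470000 + (1-p)*0.000000] = 3.525668; exercise = 0.000000; V(1,1) = max -> 3.525668
  V(0,0) = exp(-r*dt) * [p*33.929857 + (1-p)*3.525668] = 17.834559; exercise = 7.470000; V(0,0) = max -> 17.834559


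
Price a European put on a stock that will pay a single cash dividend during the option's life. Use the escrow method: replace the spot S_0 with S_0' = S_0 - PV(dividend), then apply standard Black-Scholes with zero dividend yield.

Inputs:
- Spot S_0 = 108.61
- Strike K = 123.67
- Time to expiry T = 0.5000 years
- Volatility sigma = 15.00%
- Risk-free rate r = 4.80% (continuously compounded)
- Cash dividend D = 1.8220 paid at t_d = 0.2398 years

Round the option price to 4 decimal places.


PV(D) = D * exp(-r * t_d) = 1.8220 * 0.98855559 = 1.80114829
S_0' = S_0 - PV(D) = 108.6100 - 1.80114829 = 106.80885171
d1 = (ln(S_0'/K) + (r + sigma^2/2)*T) / (sigma*sqrt(T)) = -1.10262388
d2 = d1 - sigma*sqrt(T) = -1.20868990
exp(-rT) = 0.97628571
N(-d1) = 0.86490473; N(-d2) = 0.88660900
P = K * exp(-rT) * N(-d2) - S_0' * N(-d1) = 123.6700 * 0.97628571 * 0.88660900 - 106.80885171 * 0.86490473 = 14.6673

Answer: Price = 14.6673


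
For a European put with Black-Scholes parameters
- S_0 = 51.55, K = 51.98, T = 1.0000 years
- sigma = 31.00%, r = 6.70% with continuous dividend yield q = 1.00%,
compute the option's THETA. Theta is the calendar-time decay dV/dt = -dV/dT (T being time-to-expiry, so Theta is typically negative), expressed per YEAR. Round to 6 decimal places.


d1 = 0.3120747782; d2 = 0.0020747782
phi(d1) = 0.3799810611; exp(-qT) = 0.9900498337; exp(-rT) = 0.9351952013
Theta = -S*exp(-qT)*phi(d1)*sigma/(2*sqrt(T)) + r*K*exp(-rT)*N(-d2) - q*S*exp(-qT)*N(-d1)
N(-d1) = 0.3774918470; N(-d2) = 0.4991722838; sqrt(T) = 1.0000000000
Term 1 = -51.5500 * 0.9900498337 * 0.3799810611 * 0.3100 / (2 * 1.0000000000) = -3.0059335390
Term 2 = 0.0670 * 51.9800 * 0.9351952013 * 0.4991722838 = 1.6257876156
Term 3 = -0.0100 * 51.5500 * 0.9900498337 * 0.3774918470 = -0.1926607741
Theta = -3.0059335390 + (1.6257876156) + (-0.1926607741) = -1.572807

Answer: Theta = -1.572807


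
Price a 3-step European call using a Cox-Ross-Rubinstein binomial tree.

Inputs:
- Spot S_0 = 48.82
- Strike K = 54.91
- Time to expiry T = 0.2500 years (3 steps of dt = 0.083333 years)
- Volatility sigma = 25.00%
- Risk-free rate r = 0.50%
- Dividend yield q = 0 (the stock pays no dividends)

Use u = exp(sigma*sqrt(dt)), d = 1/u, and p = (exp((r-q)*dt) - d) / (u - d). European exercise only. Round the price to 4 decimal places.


Answer: Price = V(0,0) = 0.6502

Derivation:
dt = T/N = 0.083333
u = exp(sigma*sqrt(dt)) = 1.074837; d = 1/u = 0.930374
p = (exp((r-q)*dt) - d) / (u - d) = 0.484850
Discount per step: exp(-r*dt) = 0.999583
Stock lattice S(k, i) with i counting down-moves:
  k=0: S(0,0) = 48.8200
  k=1: S(1,0) = 52.4735; S(1,1) = 45.4209
  k=2: S(2,0) = 56.4005; S(2,1) = 48.8200; S(2,2) = 42.2584
  k=3: S(3,0) = 60.6213; S(3,1) = 52.4735; S(3,2) = 45.4209; S(3,3) = 39.3161
Terminal payoffs V(N, i) = max(S_T - K, 0):
  V(3,0) = 5.711306; V(3,1) = 0.000000; V(3,2) = 0.000000; V(3,3) = 0.000000
Backward induction: V(k, i) = exp(-r*dt) * [p * V(k+1, i) + (1-p) * V(k+1, i+1)].
  V(2,0) = exp(-r*dt) * [p*5.711306 + (1-p)*0.000000] = 2.767976
  V(2,1) = exp(-r*dt) * [p*0.000000 + (1-p)*0.000000] = 0.000000
  V(2,2) = exp(-r*dt) * [p*0.000000 + (1-p)*0.000000] = 0.000000
  V(1,0) = exp(-r*dt) * [p*2.767976 + (1-p)*0.000000] = 1.341495
  V(1,1) = exp(-r*dt) * [p*0.000000 + (1-p)*0.000000] = 0.000000
  V(0,0) = exp(-r*dt) * [p*1.341495 + (1-p)*0.000000] = 0.650154


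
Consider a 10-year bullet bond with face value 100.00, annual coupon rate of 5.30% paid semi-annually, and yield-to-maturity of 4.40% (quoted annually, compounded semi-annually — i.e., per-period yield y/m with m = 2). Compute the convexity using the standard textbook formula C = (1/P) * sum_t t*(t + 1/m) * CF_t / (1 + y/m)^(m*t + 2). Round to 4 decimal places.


Coupon per period c = face * coupon_rate / m = 2.650000
Periods per year m = 2; per-period yield y/m = 0.022000
Number of cashflows N = 20
Cashflows (t years, CF_t, discount factor 1/(1+y/m)^(m*t), PV):
  t = 0.5000: CF_t = 2.650000, DF = 0.978474, PV = 2.592955
  t = 1.0000: CF_t = 2.650000, DF = 0.957411, PV = 2.537138
  t = 1.5000: CF_t = 2.650000, DF = 0.936801, PV = 2.482522
  t = 2.0000: CF_t = 2.650000, DF = 0.916635, PV = 2.429083
  t = 2.5000: CF_t = 2.650000, DF = 0.896903, PV = 2.376793
  t = 3.0000: CF_t = 2.650000, DF = 0.877596, PV = 2.325629
  t = 3.5000: CF_t = 2.650000, DF = 0.858704, PV = 2.275567
  t = 4.0000: CF_t = 2.650000, DF = 0.840220, PV = 2.226582
  t = 4.5000: CF_t = 2.650000, DF = 0.822133, PV = 2.178652
  t = 5.0000: CF_t = 2.650000, DF = 0.804435, PV = 2.131753
  t = 5.5000: CF_t = 2.650000, DF = 0.787119, PV = 2.085864
  t = 6.0000: CF_t = 2.650000, DF = 0.770175, PV = 2.040963
  t = 6.5000: CF_t = 2.650000, DF = 0.753596, PV = 1.997028
  t = 7.0000: CF_t = 2.650000, DF = 0.737373, PV = 1.954039
  t = 7.5000: CF_t = 2.650000, DF = 0.721500, PV = 1.911976
  t = 8.0000: CF_t = 2.650000, DF = 0.705969, PV = 1.870818
  t = 8.5000: CF_t = 2.650000, DF = 0.690772, PV = 1.830546
  t = 9.0000: CF_t = 2.650000, DF = 0.675902, PV = 1.791141
  t = 9.5000: CF_t = 2.650000, DF = 0.661352, PV = 1.752584
  t = 10.0000: CF_t = 102.650000, DF = 0.647116, PV = 66.426449
Price P = sum_t PV_t = 107.218083
Convexity numerator sum_t t*(t + 1/m) * CF_t / (1+y/m)^(m*t + 2):
  t = 0.5000: term = 1.241261
  t = 1.0000: term = 3.643624
  t = 1.5000: term = 7.130380
  t = 2.0000: term = 11.628147
  t = 2.5000: term = 17.066752
  t = 3.0000: term = 23.379112
  t = 3.5000: term = 30.501124
  t = 4.0000: term = 38.371557
  t = 4.5000: term = 46.931943
  t = 5.0000: term = 56.126482
  t = 5.5000: term = 65.901935
  t = 6.0000: term = 76.207539
  t = 6.5000: term = 86.994908
  t = 7.0000: term = 98.217945
  t = 7.5000: term = 109.832760
  t = 8.0000: term = 121.797581
  t = 8.5000: term = 134.072679
  t = 9.0000: term = 146.620290
  t = 9.5000: term = 159.404533
  t = 10.0000: term = 6677.725232
Convexity = (1/P) * sum = 7912.795784 / 107.218083 = 73.800944

Answer: Convexity = 73.8009


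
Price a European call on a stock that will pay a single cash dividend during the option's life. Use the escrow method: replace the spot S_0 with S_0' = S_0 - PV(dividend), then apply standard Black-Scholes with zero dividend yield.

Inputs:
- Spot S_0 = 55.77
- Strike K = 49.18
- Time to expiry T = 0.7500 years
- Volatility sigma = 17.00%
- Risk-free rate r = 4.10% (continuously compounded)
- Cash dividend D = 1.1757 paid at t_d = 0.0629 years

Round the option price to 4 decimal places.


PV(D) = D * exp(-r * t_d) = 1.1757 * 0.99742442 = 1.17267189
S_0' = S_0 - PV(D) = 55.7700 - 1.17267189 = 54.59732811
d1 = (ln(S_0'/K) + (r + sigma^2/2)*T) / (sigma*sqrt(T)) = 0.99226412
d2 = d1 - sigma*sqrt(T) = 0.84503980
exp(-rT) = 0.96971797
N(d1) = 0.83946565; N(d2) = 0.80095569
C = S_0' * N(d1) - K * exp(-rT) * N(d2) = 54.59732811 * 0.83946565 - 49.1800 * 0.96971797 * 0.80095569 = 7.6344

Answer: Price = 7.6344


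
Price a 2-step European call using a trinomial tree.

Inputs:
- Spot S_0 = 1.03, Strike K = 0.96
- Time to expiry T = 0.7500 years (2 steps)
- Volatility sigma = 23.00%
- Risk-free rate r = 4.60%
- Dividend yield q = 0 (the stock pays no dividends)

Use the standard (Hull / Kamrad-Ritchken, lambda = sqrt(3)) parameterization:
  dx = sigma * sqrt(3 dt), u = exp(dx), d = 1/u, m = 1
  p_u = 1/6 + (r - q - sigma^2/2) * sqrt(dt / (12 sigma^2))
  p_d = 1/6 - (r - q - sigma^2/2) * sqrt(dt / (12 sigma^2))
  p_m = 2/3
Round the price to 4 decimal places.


Answer: Price = V(0,0) = 0.1397

Derivation:
dt = T/N = 0.375000; dx = sigma*sqrt(3*dt) = 0.243952
u = exp(dx) = 1.276283; d = 1/u = 0.783525
p_u = 0.181693, p_m = 0.666667, p_d = 0.151641
Discount per step: exp(-r*dt) = 0.982898
Stock lattice S(k, j) with j the centered position index:
  k=0: S(0,+0) = 1.0300
  k=1: S(1,-1) = 0.8070; S(1,+0) = 1.0300; S(1,+1) = 1.3146
  k=2: S(2,-2) = 0.6323; S(2,-1) = 0.8070; S(2,+0) = 1.0300; S(2,+1) = 1.3146; S(2,+2) = 1.6778
Terminal payoffs V(N, j) = max(S_T - K, 0):
  V(2,-2) = 0.000000; V(2,-1) = 0.000000; V(2,+0) = 0.070000; V(2,+1) = 0.354571; V(2,+2) = 0.717765
Backward induction: V(k, j) = exp(-r*dt) * [p_u * V(k+1, j+1) + p_m * V(k+1, j) + p_d * V(k+1, j-1)]
  V(1,-1) = exp(-r*dt) * [p_u*0.070000 + p_m*0.000000 + p_d*0.000000] = 0.012501
  V(1,+0) = exp(-r*dt) * [p_u*0.354571 + p_m*0.070000 + p_d*0.000000] = 0.109190
  V(1,+1) = exp(-r*dt) * [p_u*0.717765 + p_m*0.354571 + p_d*0.070000] = 0.370954
  V(0,+0) = exp(-r*dt) * [p_u*0.370954 + p_m*0.109190 + p_d*0.012501] = 0.139658


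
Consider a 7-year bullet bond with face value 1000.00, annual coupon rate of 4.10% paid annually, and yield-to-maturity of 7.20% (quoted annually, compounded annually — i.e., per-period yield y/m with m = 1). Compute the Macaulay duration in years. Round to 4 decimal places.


Answer: Macaulay duration = 6.1379 years

Derivation:
Coupon per period c = face * coupon_rate / m = 41.000000
Periods per year m = 1; per-period yield y/m = 0.072000
Number of cashflows N = 7
Cashflows (t years, CF_t, discount factor 1/(1+y/m)^(m*t), PV):
  t = 1.0000: CF_t = 41.000000, DF = 0.932836, PV = 38.246269
  t = 2.0000: CF_t = 41.000000, DF = 0.870183, PV = 35.677489
  t = 3.0000: CF_t = 41.000000, DF = 0.811738, PV = 33.281240
  t = 4.0000: CF_t = 41.000000, DF = 0.757218, PV = 31.045933
  t = 5.0000: CF_t = 41.000000, DF = 0.706360, PV = 28.960758
  t = 6.0000: CF_t = 41.000000, DF = 0.658918, PV = 27.015633
  t = 7.0000: CF_t = 1041.000000, DF = 0.614662, PV = 639.863345
Price P = sum_t PV_t = 834.090667
Macaulay numerator sum_t t * PV_t:
  t * PV_t at t = 1.0000: 38.246269
  t * PV_t at t = 2.0000: 71.354979
  t * PV_t at t = 3.0000: 99.843720
  t * PV_t at t = 4.0000: 124.183732
  t * PV_t at t = 5.0000: 144.803792
  t * PV_t at t = 6.0000: 162.093797
  t * PV_t at t = 7.0000: 4479.043415
Macaulay duration D = (sum_t t * PV_t) / P = 5119.569703 / 834.090667 = 6.137906


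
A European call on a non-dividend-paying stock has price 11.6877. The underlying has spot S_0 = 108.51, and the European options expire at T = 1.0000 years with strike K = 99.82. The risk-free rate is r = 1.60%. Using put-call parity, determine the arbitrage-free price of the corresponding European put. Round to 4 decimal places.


Put-call parity: C - P = S_0 * exp(-qT) - K * exp(-rT).
S_0 * exp(-qT) = 108.5100 * 1.00000000 = 108.51000000
K * exp(-rT) = 99.8200 * 0.98412732 = 98.23558909
P = C - S*exp(-qT) + K*exp(-rT)
P = 11.6877 - 108.51000000 + 98.23558909 = 1.4133

Answer: Put price = 1.4133


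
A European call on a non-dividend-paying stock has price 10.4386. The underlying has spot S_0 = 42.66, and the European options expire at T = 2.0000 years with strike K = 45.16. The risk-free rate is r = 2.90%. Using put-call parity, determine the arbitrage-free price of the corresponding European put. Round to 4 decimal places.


Answer: Put price = 10.3938

Derivation:
Put-call parity: C - P = S_0 * exp(-qT) - K * exp(-rT).
S_0 * exp(-qT) = 42.6600 * 1.00000000 = 42.66000000
K * exp(-rT) = 45.1600 * 0.94364995 = 42.61523163
P = C - S*exp(-qT) + K*exp(-rT)
P = 10.4386 - 42.66000000 + 42.61523163 = 10.3938


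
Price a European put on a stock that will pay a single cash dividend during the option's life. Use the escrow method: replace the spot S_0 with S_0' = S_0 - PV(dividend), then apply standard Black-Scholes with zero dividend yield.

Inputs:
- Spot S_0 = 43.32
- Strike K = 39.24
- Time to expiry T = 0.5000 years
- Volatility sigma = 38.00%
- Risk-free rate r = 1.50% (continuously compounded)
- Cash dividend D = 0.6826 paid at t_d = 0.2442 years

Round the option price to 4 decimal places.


Answer: Price = 2.7570

Derivation:
PV(D) = D * exp(-r * t_d) = 0.6826 * 0.99634370 = 0.68010421
S_0' = S_0 - PV(D) = 43.3200 - 0.68010421 = 42.63989579
d1 = (ln(S_0'/K) + (r + sigma^2/2)*T) / (sigma*sqrt(T)) = 0.47150513
d2 = d1 - sigma*sqrt(T) = 0.20280456
exp(-rT) = 0.99252805
N(-d1) = 0.31864003; N(-d2) = 0.41964390
P = K * exp(-rT) * N(-d2) - S_0' * N(-d1) = 39.2400 * 0.99252805 * 0.41964390 - 42.63989579 * 0.31864003 = 2.7570


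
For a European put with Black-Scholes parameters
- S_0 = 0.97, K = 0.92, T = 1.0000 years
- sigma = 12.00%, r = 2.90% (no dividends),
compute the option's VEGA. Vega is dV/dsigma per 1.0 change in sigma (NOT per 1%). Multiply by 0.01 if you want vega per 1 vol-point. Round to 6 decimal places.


d1 = 0.7426866788; d2 = 0.6226866788
phi(d1) = 0.3027856091; exp(-qT) = 1.0000000000; exp(-rT) = 0.9714164645
Vega = S * exp(-qT) * phi(d1) * sqrt(T) = 0.9700 * 1.0000000000 * 0.3027856091 * 1.0000000000 = 0.293702

Answer: Vega = 0.293702


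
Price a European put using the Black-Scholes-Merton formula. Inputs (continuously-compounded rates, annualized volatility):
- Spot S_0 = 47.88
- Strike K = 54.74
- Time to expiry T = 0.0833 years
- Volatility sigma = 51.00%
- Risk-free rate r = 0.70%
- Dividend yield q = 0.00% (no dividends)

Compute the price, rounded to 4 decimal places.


Answer: Price = 7.5756

Derivation:
d1 = (ln(S/K) + (r - q + 0.5*sigma^2) * T) / (sigma * sqrt(T)) = -0.83209800
d2 = d1 - sigma * sqrt(T) = -0.97929287
exp(-rT) = 0.99941707; exp(-qT) = 1.00000000
P = K * exp(-rT) * N(-d2) - S_0 * exp(-qT) * N(-d1)
N(-d1) = 0.79732319; N(-d2) = 0.83628235
P = 54.7400 * 0.99941707 * 0.83628235 - 47.8800 * 1.00000000 * 0.79732319 = 7.5756


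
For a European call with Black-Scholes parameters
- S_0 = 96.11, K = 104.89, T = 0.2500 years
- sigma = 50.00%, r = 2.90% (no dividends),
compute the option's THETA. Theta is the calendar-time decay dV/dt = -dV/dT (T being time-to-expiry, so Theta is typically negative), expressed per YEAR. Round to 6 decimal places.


Answer: Theta = -19.797894

Derivation:
d1 = -0.1956752526; d2 = -0.4456752526
phi(d1) = 0.3913774124; exp(-qT) = 1.0000000000; exp(-rT) = 0.9927762179
Theta = -S*exp(-qT)*phi(d1)*sigma/(2*sqrt(T)) - r*K*exp(-rT)*N(d2) + q*S*exp(-qT)*N(d1)
N(d1) = 0.4224321778; N(d2) = 0.3279159217; sqrt(T) = 0.5000000000
Term 1 = -96.1100 * 1.0000000000 * 0.3913774124 * 0.5000 / (2 * 0.5000000000) = -18.8076415529
Term 2 = -0.0290 * 104.8900 * 0.9927762179 * 0.3279159217 = -0.9902525110
Term 3 = 0 (no dividend yield, q = 0)
Theta = -18.8076415529 + (-0.9902525110) + (0.0000000000) = -19.797894


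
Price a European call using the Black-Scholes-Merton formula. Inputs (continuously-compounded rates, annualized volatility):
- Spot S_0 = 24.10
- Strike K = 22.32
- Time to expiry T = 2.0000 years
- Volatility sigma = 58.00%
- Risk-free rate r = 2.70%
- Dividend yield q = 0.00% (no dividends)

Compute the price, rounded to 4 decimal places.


d1 = (ln(S/K) + (r - q + 0.5*sigma^2) * T) / (sigma * sqrt(T)) = 0.56949978
d2 = d1 - sigma * sqrt(T) = -0.25074408
exp(-rT) = 0.94743211; exp(-qT) = 1.00000000
C = S_0 * exp(-qT) * N(d1) - K * exp(-rT) * N(d2)
N(d1) = 0.71549149; N(d2) = 0.40100599
C = 24.1000 * 1.00000000 * 0.71549149 - 22.3200 * 0.94743211 * 0.40100599 = 8.7634

Answer: Price = 8.7634


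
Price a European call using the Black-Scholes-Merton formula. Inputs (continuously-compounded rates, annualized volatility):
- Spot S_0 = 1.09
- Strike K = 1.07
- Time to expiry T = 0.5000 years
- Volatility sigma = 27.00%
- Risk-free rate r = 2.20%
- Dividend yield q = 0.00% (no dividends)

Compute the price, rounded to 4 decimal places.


Answer: Price = 0.0985

Derivation:
d1 = (ln(S/K) + (r - q + 0.5*sigma^2) * T) / (sigma * sqrt(T)) = 0.25007511
d2 = d1 - sigma * sqrt(T) = 0.05915628
exp(-rT) = 0.98906028; exp(-qT) = 1.00000000
C = S_0 * exp(-qT) * N(d1) - K * exp(-rT) * N(d2)
N(d1) = 0.59873537; N(d2) = 0.52358618
C = 1.0900 * 1.00000000 * 0.59873537 - 1.0700 * 0.98906028 * 0.52358618 = 0.0985


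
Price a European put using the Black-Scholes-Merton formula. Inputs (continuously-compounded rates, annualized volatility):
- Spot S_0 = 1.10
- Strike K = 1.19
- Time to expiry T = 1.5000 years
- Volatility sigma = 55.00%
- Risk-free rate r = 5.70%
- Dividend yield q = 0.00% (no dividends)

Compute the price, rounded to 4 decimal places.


Answer: Price = 0.2854

Derivation:
d1 = (ln(S/K) + (r - q + 0.5*sigma^2) * T) / (sigma * sqrt(T)) = 0.34698414
d2 = d1 - sigma * sqrt(T) = -0.32662554
exp(-rT) = 0.91805314; exp(-qT) = 1.00000000
P = K * exp(-rT) * N(-d2) - S_0 * exp(-qT) * N(-d1)
N(-d1) = 0.36430162; N(-d2) = 0.62802444
P = 1.1900 * 0.91805314 * 0.62802444 - 1.1000 * 1.00000000 * 0.36430162 = 0.2854


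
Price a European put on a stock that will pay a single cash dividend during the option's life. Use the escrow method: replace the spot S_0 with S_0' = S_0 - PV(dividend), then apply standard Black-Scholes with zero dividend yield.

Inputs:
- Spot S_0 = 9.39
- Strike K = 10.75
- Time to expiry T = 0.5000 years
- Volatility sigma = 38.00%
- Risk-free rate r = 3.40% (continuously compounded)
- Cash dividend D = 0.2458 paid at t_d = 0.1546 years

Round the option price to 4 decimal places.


PV(D) = D * exp(-r * t_d) = 0.2458 * 0.99475739 = 0.24451137
S_0' = S_0 - PV(D) = 9.3900 - 0.24451137 = 9.14548863
d1 = (ln(S_0'/K) + (r + sigma^2/2)*T) / (sigma*sqrt(T)) = -0.40396282
d2 = d1 - sigma*sqrt(T) = -0.67266340
exp(-rT) = 0.98314368
N(-d1) = 0.65687997; N(-d2) = 0.74941927
P = K * exp(-rT) * N(-d2) - S_0' * N(-d1) = 10.7500 * 0.98314368 * 0.74941927 - 9.14548863 * 0.65687997 = 1.9130

Answer: Price = 1.9130


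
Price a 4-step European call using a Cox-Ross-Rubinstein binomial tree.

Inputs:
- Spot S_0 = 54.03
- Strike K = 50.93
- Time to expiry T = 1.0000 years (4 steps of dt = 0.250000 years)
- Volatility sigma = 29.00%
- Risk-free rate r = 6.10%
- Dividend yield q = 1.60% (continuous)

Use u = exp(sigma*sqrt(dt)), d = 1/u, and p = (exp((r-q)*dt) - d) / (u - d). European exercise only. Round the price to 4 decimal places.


dt = T/N = 0.250000
u = exp(sigma*sqrt(dt)) = 1.156040; d = 1/u = 0.865022
p = (exp((r-q)*dt) - d) / (u - d) = 0.502689
Discount per step: exp(-r*dt) = 0.984866
Stock lattice S(k, i) with i counting down-moves:
  k=0: S(0,0) = 54.0300
  k=1: S(1,0) = 62.4608; S(1,1) = 46.7372
  k=2: S(2,0) = 72.2072; S(2,1) = 54.0300; S(2,2) = 40.4287
  k=3: S(3,0) = 83.4744; S(3,1) = 62.4608; S(3,2) = 46.7372; S(3,3) = 34.9717
  k=4: S(4,0) = 96.4997; S(4,1) = 72.2072; S(4,2) = 54.0300; S(4,3) = 40.4287; S(4,4) = 30.2513
Terminal payoffs V(N, i) = max(S_T - K, 0):
  V(4,0) = 45.569656; V(4,1) = 21.277177; V(4,2) = 3.100000; V(4,3) = 0.000000; V(4,4) = 0.000000
Backward induction: V(k, i) = exp(-r*dt) * [p * V(k+1, i) + (1-p) * V(k+1, i+1)].
  V(3,0) = exp(-r*dt) * [p*45.569656 + (1-p)*21.277177] = 32.981914
  V(3,1) = exp(-r*dt) * [p*21.277177 + (1-p)*3.100000] = 12.052264
  V(3,2) = exp(-r*dt) * [p*3.100000 + (1-p)*0.000000] = 1.534752
  V(3,3) = exp(-r*dt) * [p*0.000000 + (1-p)*0.000000] = 0.000000
  V(2,0) = exp(-r*dt) * [p*32.981914 + (1-p)*12.052264] = 22.231739
  V(2,1) = exp(-r*dt) * [p*12.052264 + (1-p)*1.534752] = 6.718548
  V(2,2) = exp(-r*dt) * [p*1.534752 + (1-p)*0.000000] = 0.759827
  V(1,0) = exp(-r*dt) * [p*22.231739 + (1-p)*6.718548] = 14.297158
  V(1,1) = exp(-r*dt) * [p*6.718548 + (1-p)*0.759827] = 3.698379
  V(0,0) = exp(-r*dt) * [p*14.297158 + (1-p)*3.698379] = 8.889664

Answer: Price = V(0,0) = 8.8897
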